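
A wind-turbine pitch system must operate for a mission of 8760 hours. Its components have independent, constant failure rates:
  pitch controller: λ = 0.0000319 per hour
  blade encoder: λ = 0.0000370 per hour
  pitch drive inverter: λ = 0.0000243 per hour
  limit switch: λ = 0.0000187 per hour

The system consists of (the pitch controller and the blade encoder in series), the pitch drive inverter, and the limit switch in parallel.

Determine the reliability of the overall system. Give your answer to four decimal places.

R(pitch controller) = exp(−0.0000319 × 8760) = 0.756204
R(blade encoder) = exp(−0.0000370 × 8760) = 0.723163
R(pitch drive inverter) = exp(−0.0000243 × 8760) = 0.808263
R(limit switch) = exp(−0.0000187 × 8760) = 0.848902
Series (pitch controller and blade encoder): 0.756204 × 0.723163 = 0.546859
Parallel ([0.546859], pitch drive inverter, and limit switch): 1 − (1 − 0.546859)(1 − 0.808263)(1 − 0.848902) = 0.9869

0.9869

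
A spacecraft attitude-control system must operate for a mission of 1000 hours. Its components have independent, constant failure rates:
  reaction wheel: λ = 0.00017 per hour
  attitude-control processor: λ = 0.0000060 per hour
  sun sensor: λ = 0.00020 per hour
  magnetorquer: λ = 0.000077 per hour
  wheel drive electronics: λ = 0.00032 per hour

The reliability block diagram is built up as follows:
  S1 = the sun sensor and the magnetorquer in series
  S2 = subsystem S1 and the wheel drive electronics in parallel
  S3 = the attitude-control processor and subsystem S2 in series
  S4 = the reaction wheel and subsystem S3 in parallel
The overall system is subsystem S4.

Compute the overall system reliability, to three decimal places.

R(reaction wheel) = exp(−0.00017 × 1000) = 0.84366
R(attitude-control processor) = exp(−0.0000060 × 1000) = 0.99402
R(sun sensor) = exp(−0.00020 × 1000) = 0.81873
R(magnetorquer) = exp(−0.000077 × 1000) = 0.92589
R(wheel drive electronics) = exp(−0.00032 × 1000) = 0.72615
Series (sun sensor and magnetorquer): 0.81873 × 0.92589 = 0.75805
Parallel ([0.75805] and wheel drive electronics): 1 − (1 − 0.75805)(1 − 0.72615) = 0.93374
Series (attitude-control processor and [0.93374]): 0.99402 × 0.93374 = 0.92816
Parallel (reaction wheel and [0.92816]): 1 − (1 − 0.84366)(1 − 0.92816) = 0.989

0.989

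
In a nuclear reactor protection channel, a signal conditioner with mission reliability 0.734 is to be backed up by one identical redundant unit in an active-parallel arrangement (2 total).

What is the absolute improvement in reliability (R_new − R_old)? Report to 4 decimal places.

0.1952

R_before = 0.734
R_after = 1 − (1 − 0.734)^2 = 0.9292
ΔR = 0.9292 − 0.734 = 0.1952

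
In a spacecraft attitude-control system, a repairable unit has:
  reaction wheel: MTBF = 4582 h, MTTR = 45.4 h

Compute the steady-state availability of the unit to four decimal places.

0.9902

A(reaction wheel) = MTBF/(MTBF+MTTR) = 4582/(4582+45.4) = 0.9902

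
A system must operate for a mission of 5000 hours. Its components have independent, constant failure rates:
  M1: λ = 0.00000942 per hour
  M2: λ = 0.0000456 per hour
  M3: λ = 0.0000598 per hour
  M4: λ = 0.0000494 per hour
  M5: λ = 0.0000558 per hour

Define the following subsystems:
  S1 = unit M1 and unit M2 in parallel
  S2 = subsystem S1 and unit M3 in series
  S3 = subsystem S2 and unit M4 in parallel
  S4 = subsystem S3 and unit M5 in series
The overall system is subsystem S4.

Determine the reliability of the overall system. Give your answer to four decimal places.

R(M1) = exp(−0.00000942 × 5000) = 0.953992
R(M2) = exp(−0.0000456 × 5000) = 0.796124
R(M3) = exp(−0.0000598 × 5000) = 0.741559
R(M4) = exp(−0.0000494 × 5000) = 0.781141
R(M5) = exp(−0.0000558 × 5000) = 0.756540
Parallel (M1 and M2): 1 − (1 − 0.953992)(1 − 0.796124) = 0.990620
Series ([0.990620] and M3): 0.990620 × 0.741559 = 0.734603
Parallel ([0.734603] and M4): 1 − (1 − 0.734603)(1 − 0.781141) = 0.941915
Series ([0.941915] and M5): 0.941915 × 0.756540 = 0.7126

0.7126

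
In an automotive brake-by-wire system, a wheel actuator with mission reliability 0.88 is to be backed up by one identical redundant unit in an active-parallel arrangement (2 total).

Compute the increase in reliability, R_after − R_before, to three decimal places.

R_before = 0.88
R_after = 1 − (1 − 0.88)^2 = 0.986
ΔR = 0.986 − 0.88 = 0.106

0.106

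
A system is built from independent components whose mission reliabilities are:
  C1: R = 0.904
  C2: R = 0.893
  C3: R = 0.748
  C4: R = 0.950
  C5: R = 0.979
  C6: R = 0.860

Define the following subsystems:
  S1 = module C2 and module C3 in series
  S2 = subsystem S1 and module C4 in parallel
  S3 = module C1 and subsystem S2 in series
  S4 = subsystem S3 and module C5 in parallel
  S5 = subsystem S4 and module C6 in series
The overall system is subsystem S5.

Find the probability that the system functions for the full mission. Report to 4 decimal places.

0.8580

Series (C2 and C3): 0.893000 × 0.748000 = 0.667964
Parallel ([0.667964] and C4): 1 − (1 − 0.667964)(1 − 0.950000) = 0.983398
Series (C1 and [0.983398]): 0.904000 × 0.983398 = 0.888992
Parallel ([0.888992] and C5): 1 − (1 − 0.888992)(1 − 0.979000) = 0.997669
Series ([0.997669] and C6): 0.997669 × 0.860000 = 0.8580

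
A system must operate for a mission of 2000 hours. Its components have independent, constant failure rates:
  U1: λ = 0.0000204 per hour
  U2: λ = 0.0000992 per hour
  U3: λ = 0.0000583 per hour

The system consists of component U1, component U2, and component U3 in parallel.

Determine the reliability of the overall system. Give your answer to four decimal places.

0.9992

R(U1) = exp(−0.0000204 × 2000) = 0.960021
R(U2) = exp(−0.0000992 × 2000) = 0.820042
R(U3) = exp(−0.0000583 × 2000) = 0.889941
Parallel (U1, U2, and U3): 1 − (1 − 0.960021)(1 − 0.820042)(1 − 0.889941) = 0.9992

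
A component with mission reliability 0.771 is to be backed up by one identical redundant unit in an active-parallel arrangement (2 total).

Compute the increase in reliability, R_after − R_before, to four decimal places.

0.1766

R_before = 0.771
R_after = 1 − (1 − 0.771)^2 = 0.9476
ΔR = 0.9476 − 0.771 = 0.1766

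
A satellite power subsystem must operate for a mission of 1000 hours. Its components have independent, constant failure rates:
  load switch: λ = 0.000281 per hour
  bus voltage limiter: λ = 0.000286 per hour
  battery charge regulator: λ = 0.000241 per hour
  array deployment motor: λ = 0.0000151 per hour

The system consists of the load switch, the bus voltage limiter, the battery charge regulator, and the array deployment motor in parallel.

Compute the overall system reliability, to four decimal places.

R(load switch) = exp(−0.000281 × 1000) = 0.755028
R(bus voltage limiter) = exp(−0.000286 × 1000) = 0.751263
R(battery charge regulator) = exp(−0.000241 × 1000) = 0.785842
R(array deployment motor) = exp(−0.0000151 × 1000) = 0.985013
Parallel (load switch, bus voltage limiter, battery charge regulator, and array deployment motor): 1 − (1 − 0.755028)(1 − 0.751263)(1 − 0.785842)(1 − 0.985013) = 0.9998

0.9998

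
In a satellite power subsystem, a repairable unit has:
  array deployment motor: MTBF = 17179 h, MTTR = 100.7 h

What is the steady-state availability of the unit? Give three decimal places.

0.994

A(array deployment motor) = MTBF/(MTBF+MTTR) = 17179/(17179+100.7) = 0.994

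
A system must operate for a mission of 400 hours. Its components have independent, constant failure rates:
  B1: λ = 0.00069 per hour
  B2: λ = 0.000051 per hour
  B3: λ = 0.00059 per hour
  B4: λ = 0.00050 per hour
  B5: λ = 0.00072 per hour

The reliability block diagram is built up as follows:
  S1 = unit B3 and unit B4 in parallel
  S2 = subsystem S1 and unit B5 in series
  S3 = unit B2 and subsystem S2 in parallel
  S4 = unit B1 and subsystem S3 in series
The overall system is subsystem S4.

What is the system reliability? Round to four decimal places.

R(B1) = exp(−0.00069 × 400) = 0.758813
R(B2) = exp(−0.000051 × 400) = 0.979807
R(B3) = exp(−0.00059 × 400) = 0.789781
R(B4) = exp(−0.00050 × 400) = 0.818731
R(B5) = exp(−0.00072 × 400) = 0.749762
Parallel (B3 and B4): 1 − (1 − 0.789781)(1 − 0.818731) = 0.961894
Series ([0.961894] and B5): 0.961894 × 0.749762 = 0.721192
Parallel (B2 and [0.721192]): 1 − (1 − 0.979807)(1 − 0.721192) = 0.994370
Series (B1 and [0.994370]): 0.758813 × 0.994370 = 0.7545

0.7545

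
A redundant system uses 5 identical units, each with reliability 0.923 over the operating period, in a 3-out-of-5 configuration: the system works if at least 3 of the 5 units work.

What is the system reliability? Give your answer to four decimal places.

0.9959

R = Σ_{i=3}^{5} C(5,i) p^i (1−p)^{5−i} with p = 0.923
C(5,3)·0.923^3·0.077^2 = 0.046622
C(5,4)·0.923^4·0.077^1 = 0.279426
C(5,5)·0.923^5·0.077^0 = 0.669898
Sum = 0.9959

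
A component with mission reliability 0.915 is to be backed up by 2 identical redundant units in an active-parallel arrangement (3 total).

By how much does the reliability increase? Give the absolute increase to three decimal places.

R_before = 0.915
R_after = 1 − (1 − 0.915)^3 = 0.999
ΔR = 0.999 − 0.915 = 0.084

0.084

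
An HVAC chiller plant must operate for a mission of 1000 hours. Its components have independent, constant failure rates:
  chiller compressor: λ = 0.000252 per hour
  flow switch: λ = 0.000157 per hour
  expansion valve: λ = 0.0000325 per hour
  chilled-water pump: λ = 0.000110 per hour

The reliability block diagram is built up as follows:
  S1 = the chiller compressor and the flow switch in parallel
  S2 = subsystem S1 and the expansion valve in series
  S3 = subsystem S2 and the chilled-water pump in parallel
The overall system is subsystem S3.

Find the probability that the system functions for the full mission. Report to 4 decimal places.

0.9934

R(chiller compressor) = exp(−0.000252 × 1000) = 0.777245
R(flow switch) = exp(−0.000157 × 1000) = 0.854704
R(expansion valve) = exp(−0.0000325 × 1000) = 0.968022
R(chilled-water pump) = exp(−0.000110 × 1000) = 0.895834
Parallel (chiller compressor and flow switch): 1 − (1 − 0.777245)(1 − 0.854704) = 0.967635
Series ([0.967635] and expansion valve): 0.967635 × 0.968022 = 0.936692
Parallel ([0.936692] and chilled-water pump): 1 − (1 − 0.936692)(1 − 0.895834) = 0.9934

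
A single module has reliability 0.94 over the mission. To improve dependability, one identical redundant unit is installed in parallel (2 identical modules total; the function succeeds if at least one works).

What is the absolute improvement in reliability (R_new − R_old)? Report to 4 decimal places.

0.0564

R_before = 0.94
R_after = 1 − (1 − 0.94)^2 = 0.9964
ΔR = 0.9964 − 0.94 = 0.0564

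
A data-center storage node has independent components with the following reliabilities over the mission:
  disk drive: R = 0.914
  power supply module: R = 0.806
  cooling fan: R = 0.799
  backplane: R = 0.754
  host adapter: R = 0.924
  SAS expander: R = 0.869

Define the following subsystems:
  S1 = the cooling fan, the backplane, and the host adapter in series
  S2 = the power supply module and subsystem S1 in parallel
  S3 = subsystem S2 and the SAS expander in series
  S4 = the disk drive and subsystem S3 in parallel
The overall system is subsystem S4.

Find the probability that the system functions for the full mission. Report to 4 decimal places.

Series (cooling fan, backplane, and host adapter): 0.799000 × 0.754000 × 0.924000 = 0.556660
Parallel (power supply module and [0.556660]): 1 − (1 − 0.806000)(1 − 0.556660) = 0.913992
Series ([0.913992] and SAS expander): 0.913992 × 0.869000 = 0.794259
Parallel (disk drive and [0.794259]): 1 − (1 − 0.914000)(1 − 0.794259) = 0.9823

0.9823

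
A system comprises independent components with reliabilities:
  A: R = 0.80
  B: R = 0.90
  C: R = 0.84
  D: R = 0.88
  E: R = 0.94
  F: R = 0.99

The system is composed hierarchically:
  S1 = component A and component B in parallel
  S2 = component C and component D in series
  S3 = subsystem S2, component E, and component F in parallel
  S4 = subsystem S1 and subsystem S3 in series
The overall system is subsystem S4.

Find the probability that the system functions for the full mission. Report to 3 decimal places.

0.980

Parallel (A and B): 1 − (1 − 0.80000)(1 − 0.90000) = 0.98000
Series (C and D): 0.84000 × 0.88000 = 0.73920
Parallel ([0.73920], E, and F): 1 − (1 − 0.73920)(1 − 0.94000)(1 − 0.99000) = 0.99984
Series ([0.98000] and [0.99984]): 0.98000 × 0.99984 = 0.980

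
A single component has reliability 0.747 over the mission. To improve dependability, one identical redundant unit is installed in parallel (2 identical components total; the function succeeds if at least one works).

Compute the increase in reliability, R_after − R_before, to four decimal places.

R_before = 0.747
R_after = 1 − (1 − 0.747)^2 = 0.9360
ΔR = 0.9360 − 0.747 = 0.1890

0.1890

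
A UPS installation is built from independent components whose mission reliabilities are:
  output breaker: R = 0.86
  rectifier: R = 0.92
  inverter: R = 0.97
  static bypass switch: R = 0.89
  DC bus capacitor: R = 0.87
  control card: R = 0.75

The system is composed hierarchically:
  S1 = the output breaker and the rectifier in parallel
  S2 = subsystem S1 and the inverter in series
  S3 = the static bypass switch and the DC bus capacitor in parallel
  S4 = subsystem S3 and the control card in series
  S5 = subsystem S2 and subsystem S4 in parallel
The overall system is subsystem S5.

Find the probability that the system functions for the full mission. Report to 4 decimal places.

Parallel (output breaker and rectifier): 1 − (1 − 0.860000)(1 − 0.920000) = 0.988800
Series ([0.988800] and inverter): 0.988800 × 0.970000 = 0.959136
Parallel (static bypass switch and DC bus capacitor): 1 − (1 − 0.890000)(1 − 0.870000) = 0.985700
Series ([0.985700] and control card): 0.985700 × 0.750000 = 0.739275
Parallel ([0.959136] and [0.739275]): 1 − (1 − 0.959136)(1 − 0.739275) = 0.9893

0.9893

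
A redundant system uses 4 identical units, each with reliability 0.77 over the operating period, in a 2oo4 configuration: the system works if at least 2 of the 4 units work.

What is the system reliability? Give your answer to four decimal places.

0.9597

R = Σ_{i=2}^{4} C(4,i) p^i (1−p)^{4−i} with p = 0.77
C(4,2)·0.77^2·0.23^2 = 0.188186
C(4,3)·0.77^3·0.23^1 = 0.420010
C(4,4)·0.77^4·0.23^0 = 0.351530
Sum = 0.9597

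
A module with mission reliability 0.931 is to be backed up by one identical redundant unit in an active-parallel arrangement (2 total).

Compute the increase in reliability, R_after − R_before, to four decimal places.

0.0642

R_before = 0.931
R_after = 1 − (1 − 0.931)^2 = 0.9952
ΔR = 0.9952 − 0.931 = 0.0642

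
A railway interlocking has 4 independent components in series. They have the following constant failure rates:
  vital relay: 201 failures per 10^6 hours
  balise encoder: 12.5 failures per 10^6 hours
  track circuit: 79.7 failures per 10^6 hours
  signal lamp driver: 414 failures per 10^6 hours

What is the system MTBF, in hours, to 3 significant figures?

Series of exponential components: λ_sys = Σ λ_i
λ_sys = 0.000201 + 0.0000125 + 0.0000797 + 0.000414 = 7.0720e-04 /h
MTBF = 1 / λ_sys = 1410 h

1410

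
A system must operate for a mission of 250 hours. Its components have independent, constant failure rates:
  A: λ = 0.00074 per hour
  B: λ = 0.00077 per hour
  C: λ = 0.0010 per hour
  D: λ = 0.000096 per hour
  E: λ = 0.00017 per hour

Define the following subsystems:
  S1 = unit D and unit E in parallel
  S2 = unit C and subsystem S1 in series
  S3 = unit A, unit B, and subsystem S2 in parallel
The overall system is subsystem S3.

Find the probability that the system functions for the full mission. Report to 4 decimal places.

0.9934

R(A) = exp(−0.00074 × 250) = 0.831104
R(B) = exp(−0.00077 × 250) = 0.824894
R(C) = exp(−0.0010 × 250) = 0.778801
R(D) = exp(−0.000096 × 250) = 0.976286
R(E) = exp(−0.00017 × 250) = 0.958390
Parallel (D and E): 1 − (1 − 0.976286)(1 − 0.958390) = 0.999013
Series (C and [0.999013]): 0.778801 × 0.999013 = 0.778032
Parallel (A, B, and [0.778032]): 1 − (1 − 0.831104)(1 − 0.824894)(1 − 0.778032) = 0.9934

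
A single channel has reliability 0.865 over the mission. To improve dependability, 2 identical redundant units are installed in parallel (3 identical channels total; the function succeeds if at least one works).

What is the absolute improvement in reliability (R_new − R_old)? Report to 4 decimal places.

0.1325

R_before = 0.865
R_after = 1 − (1 − 0.865)^3 = 0.9975
ΔR = 0.9975 − 0.865 = 0.1325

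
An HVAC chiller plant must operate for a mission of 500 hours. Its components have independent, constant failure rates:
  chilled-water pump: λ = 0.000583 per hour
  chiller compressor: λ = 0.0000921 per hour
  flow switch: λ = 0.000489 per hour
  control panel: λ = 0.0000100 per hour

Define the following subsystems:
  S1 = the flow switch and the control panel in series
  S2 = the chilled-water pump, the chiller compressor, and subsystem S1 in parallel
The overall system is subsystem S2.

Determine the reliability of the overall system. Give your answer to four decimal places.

R(chilled-water pump) = exp(−0.000583 × 500) = 0.747142
R(chiller compressor) = exp(−0.0000921 × 500) = 0.954994
R(flow switch) = exp(−0.000489 × 500) = 0.783096
R(control panel) = exp(−0.0000100 × 500) = 0.995012
Series (flow switch and control panel): 0.783096 × 0.995012 = 0.779190
Parallel (chilled-water pump, chiller compressor, and [0.779190]): 1 − (1 − 0.747142)(1 − 0.954994)(1 − 0.779190) = 0.9975

0.9975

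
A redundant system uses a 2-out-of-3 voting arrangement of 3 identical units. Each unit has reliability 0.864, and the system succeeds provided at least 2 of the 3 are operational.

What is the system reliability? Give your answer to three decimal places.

0.950

R = Σ_{i=2}^{3} C(3,i) p^i (1−p)^{3−i} with p = 0.864
C(3,2)·0.864^2·0.136^1 = 0.30457
C(3,3)·0.864^3·0.136^0 = 0.64497
Sum = 0.950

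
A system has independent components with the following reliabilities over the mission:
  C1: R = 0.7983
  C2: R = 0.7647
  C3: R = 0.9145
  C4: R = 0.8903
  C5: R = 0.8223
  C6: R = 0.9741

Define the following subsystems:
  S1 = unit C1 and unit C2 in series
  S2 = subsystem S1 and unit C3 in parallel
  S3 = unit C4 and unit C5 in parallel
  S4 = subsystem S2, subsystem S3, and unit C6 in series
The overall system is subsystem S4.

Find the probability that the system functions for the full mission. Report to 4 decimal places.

Series (C1 and C2): 0.798300 × 0.764700 = 0.610460
Parallel ([0.610460] and C3): 1 − (1 − 0.610460)(1 − 0.914500) = 0.966694
Parallel (C4 and C5): 1 − (1 − 0.890300)(1 − 0.822300) = 0.980506
Series ([0.966694], [0.980506], and C6): 0.966694 × 0.980506 × 0.974100 = 0.9233

0.9233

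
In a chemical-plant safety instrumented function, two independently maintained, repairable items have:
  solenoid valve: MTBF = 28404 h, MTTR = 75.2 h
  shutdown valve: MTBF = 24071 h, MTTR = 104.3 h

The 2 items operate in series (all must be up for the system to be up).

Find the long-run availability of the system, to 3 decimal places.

A(solenoid valve) = MTBF/(MTBF+MTTR) = 28404/(28404+75.2) = 0.997359
A(shutdown valve) = MTBF/(MTBF+MTTR) = 24071/(24071+104.3) = 0.995686
Series availability: 0.997359 × 0.995686 = 0.993

0.993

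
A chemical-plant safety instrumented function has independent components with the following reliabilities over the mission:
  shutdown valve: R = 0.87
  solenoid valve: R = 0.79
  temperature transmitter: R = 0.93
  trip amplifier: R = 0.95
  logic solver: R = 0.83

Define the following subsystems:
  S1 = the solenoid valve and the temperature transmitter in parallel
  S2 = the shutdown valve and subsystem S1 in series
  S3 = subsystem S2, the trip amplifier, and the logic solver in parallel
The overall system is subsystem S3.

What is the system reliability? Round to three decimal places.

Parallel (solenoid valve and temperature transmitter): 1 − (1 − 0.79000)(1 − 0.93000) = 0.98530
Series (shutdown valve and [0.98530]): 0.87000 × 0.98530 = 0.85721
Parallel ([0.85721], trip amplifier, and logic solver): 1 − (1 − 0.85721)(1 − 0.95000)(1 − 0.83000) = 0.999

0.999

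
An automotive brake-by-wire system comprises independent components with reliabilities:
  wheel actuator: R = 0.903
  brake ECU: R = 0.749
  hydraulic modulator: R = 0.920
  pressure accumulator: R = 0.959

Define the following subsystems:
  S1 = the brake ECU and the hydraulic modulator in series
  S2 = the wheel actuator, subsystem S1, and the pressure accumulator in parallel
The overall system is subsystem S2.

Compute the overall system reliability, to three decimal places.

Series (brake ECU and hydraulic modulator): 0.74900 × 0.92000 = 0.68908
Parallel (wheel actuator, [0.68908], and pressure accumulator): 1 − (1 − 0.90300)(1 − 0.68908)(1 − 0.95900) = 0.999

0.999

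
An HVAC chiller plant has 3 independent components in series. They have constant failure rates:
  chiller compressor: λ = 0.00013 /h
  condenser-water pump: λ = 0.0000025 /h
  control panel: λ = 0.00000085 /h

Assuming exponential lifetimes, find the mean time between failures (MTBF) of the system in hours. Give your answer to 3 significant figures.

Series of exponential components: λ_sys = Σ λ_i
λ_sys = 0.00013 + 0.0000025 + 0.00000085 = 1.3335e-04 /h
MTBF = 1 / λ_sys = 7500 h

7500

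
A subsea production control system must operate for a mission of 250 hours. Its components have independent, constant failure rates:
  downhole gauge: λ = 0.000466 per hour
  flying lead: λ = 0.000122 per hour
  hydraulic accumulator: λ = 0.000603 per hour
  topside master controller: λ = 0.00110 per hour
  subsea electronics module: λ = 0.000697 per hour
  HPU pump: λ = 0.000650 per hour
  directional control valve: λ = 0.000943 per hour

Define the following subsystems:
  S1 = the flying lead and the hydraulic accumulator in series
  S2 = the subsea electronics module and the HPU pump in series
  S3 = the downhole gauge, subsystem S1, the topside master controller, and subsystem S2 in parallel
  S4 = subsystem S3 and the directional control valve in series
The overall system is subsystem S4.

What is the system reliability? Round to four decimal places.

R(downhole gauge) = exp(−0.000466 × 250) = 0.890030
R(flying lead) = exp(−0.000122 × 250) = 0.969960
R(hydraulic accumulator) = exp(−0.000603 × 250) = 0.860063
R(topside master controller) = exp(−0.00110 × 250) = 0.759572
R(subsea electronics module) = exp(−0.000697 × 250) = 0.840087
R(HPU pump) = exp(−0.000650 × 250) = 0.850016
R(directional control valve) = exp(−0.000943 × 250) = 0.789978
Series (flying lead and hydraulic accumulator): 0.969960 × 0.860063 = 0.834227
Series (subsea electronics module and HPU pump): 0.840087 × 0.850016 = 0.714087
Parallel (downhole gauge, [0.834227], topside master controller, and [0.714087]): 1 − (1 − 0.890030)(1 − 0.834227)(1 − 0.759572)(1 − 0.714087) = 0.998747
Series ([0.998747] and directional control valve): 0.998747 × 0.789978 = 0.7890

0.7890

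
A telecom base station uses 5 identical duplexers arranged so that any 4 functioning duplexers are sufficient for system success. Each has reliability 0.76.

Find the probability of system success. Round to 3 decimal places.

0.654

R = Σ_{i=4}^{5} C(5,i) p^i (1−p)^{5−i} with p = 0.76
C(5,4)·0.76^4·0.24^1 = 0.40035
C(5,5)·0.76^5·0.24^0 = 0.25355
Sum = 0.654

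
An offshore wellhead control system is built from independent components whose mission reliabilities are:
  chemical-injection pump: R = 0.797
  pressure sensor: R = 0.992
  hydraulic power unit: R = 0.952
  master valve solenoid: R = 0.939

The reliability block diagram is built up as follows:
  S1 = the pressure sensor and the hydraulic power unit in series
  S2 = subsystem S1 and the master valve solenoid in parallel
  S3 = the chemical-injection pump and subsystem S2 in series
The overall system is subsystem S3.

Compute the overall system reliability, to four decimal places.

0.7943

Series (pressure sensor and hydraulic power unit): 0.992000 × 0.952000 = 0.944384
Parallel ([0.944384] and master valve solenoid): 1 − (1 − 0.944384)(1 − 0.939000) = 0.996607
Series (chemical-injection pump and [0.996607]): 0.797000 × 0.996607 = 0.7943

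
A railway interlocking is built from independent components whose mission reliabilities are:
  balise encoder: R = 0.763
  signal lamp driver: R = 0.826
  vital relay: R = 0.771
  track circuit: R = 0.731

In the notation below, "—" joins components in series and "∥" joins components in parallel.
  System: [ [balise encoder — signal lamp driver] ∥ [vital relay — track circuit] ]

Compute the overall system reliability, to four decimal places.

0.8386

Series (balise encoder and signal lamp driver): 0.763000 × 0.826000 = 0.630238
Series (vital relay and track circuit): 0.771000 × 0.731000 = 0.563601
Parallel ([0.630238] and [0.563601]): 1 − (1 − 0.630238)(1 − 0.563601) = 0.8386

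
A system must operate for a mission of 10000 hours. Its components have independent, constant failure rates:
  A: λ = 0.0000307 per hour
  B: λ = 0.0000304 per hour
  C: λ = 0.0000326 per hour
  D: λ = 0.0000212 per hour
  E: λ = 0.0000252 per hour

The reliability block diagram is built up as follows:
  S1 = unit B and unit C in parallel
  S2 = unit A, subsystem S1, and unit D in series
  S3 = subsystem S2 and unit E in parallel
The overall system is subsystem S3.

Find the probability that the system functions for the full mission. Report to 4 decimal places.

0.9001

R(A) = exp(−0.0000307 × 10000) = 0.735651
R(B) = exp(−0.0000304 × 10000) = 0.737861
R(C) = exp(−0.0000326 × 10000) = 0.721805
R(D) = exp(−0.0000212 × 10000) = 0.808965
R(E) = exp(−0.0000252 × 10000) = 0.777245
Parallel (B and C): 1 − (1 − 0.737861)(1 − 0.721805) = 0.927074
Series (A, [0.927074], and D): 0.735651 × 0.927074 × 0.808965 = 0.551716
Parallel ([0.551716] and E): 1 − (1 − 0.551716)(1 − 0.777245) = 0.9001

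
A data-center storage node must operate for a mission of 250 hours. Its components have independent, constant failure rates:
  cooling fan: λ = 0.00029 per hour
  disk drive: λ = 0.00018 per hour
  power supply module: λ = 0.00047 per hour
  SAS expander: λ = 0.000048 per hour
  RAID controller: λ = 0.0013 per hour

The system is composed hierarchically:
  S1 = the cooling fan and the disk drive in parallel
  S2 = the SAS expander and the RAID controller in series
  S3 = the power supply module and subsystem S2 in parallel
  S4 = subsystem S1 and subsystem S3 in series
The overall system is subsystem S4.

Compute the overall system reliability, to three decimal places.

R(cooling fan) = exp(−0.00029 × 250) = 0.93007
R(disk drive) = exp(−0.00018 × 250) = 0.95600
R(power supply module) = exp(−0.00047 × 250) = 0.88914
R(SAS expander) = exp(−0.000048 × 250) = 0.98807
R(RAID controller) = exp(−0.0013 × 250) = 0.72253
Parallel (cooling fan and disk drive): 1 − (1 − 0.93007)(1 − 0.95600) = 0.99692
Series (SAS expander and RAID controller): 0.98807 × 0.72253 = 0.71391
Parallel (power supply module and [0.71391]): 1 − (1 − 0.88914)(1 − 0.71391) = 0.96828
Series ([0.99692] and [0.96828]): 0.99692 × 0.96828 = 0.965

0.965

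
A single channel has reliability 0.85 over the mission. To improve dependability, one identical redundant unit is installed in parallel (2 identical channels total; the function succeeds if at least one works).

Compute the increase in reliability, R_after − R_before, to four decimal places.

R_before = 0.85
R_after = 1 − (1 − 0.85)^2 = 0.9775
ΔR = 0.9775 − 0.85 = 0.1275

0.1275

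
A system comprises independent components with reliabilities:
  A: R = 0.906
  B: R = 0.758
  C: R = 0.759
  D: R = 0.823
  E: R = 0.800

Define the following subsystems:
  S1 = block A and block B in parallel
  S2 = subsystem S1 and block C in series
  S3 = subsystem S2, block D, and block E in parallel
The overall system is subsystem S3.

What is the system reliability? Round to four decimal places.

Parallel (A and B): 1 − (1 − 0.906000)(1 − 0.758000) = 0.977252
Series ([0.977252] and C): 0.977252 × 0.759000 = 0.741734
Parallel ([0.741734], D, and E): 1 − (1 − 0.741734)(1 − 0.823000)(1 − 0.800000) = 0.9909

0.9909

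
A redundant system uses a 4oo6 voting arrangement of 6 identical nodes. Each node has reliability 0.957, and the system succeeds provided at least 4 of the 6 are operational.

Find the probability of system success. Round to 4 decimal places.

R = Σ_{i=4}^{6} C(6,i) p^i (1−p)^{6−i} with p = 0.957
C(6,4)·0.957^4·0.043^2 = 0.023264
C(6,5)·0.957^5·0.043^1 = 0.207100
C(6,6)·0.957^6·0.043^0 = 0.768195
Sum = 0.9986

0.9986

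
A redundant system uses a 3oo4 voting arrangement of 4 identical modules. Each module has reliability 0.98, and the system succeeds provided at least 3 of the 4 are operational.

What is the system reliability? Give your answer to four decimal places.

0.9977

R = Σ_{i=3}^{4} C(4,i) p^i (1−p)^{4−i} with p = 0.98
C(4,3)·0.98^3·0.02^1 = 0.075295
C(4,4)·0.98^4·0.02^0 = 0.922368
Sum = 0.9977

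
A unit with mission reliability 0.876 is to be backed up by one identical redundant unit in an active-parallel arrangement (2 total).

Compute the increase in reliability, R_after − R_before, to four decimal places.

0.1086

R_before = 0.876
R_after = 1 − (1 − 0.876)^2 = 0.9846
ΔR = 0.9846 − 0.876 = 0.1086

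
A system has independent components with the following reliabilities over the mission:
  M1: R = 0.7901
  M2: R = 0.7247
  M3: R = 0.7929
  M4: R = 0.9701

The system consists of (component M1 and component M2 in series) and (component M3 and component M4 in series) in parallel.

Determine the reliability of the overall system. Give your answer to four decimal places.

0.9013

Series (M1 and M2): 0.790100 × 0.724700 = 0.572585
Series (M3 and M4): 0.792900 × 0.970100 = 0.769192
Parallel ([0.572585] and [0.769192]): 1 − (1 − 0.572585)(1 − 0.769192) = 0.9013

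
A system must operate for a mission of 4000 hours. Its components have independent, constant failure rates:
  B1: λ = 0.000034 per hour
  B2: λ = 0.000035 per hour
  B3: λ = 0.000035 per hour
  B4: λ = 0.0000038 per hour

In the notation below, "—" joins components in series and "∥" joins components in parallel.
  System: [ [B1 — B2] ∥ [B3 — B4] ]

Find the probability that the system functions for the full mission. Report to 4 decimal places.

0.9653

R(B1) = exp(−0.000034 × 4000) = 0.872843
R(B2) = exp(−0.000035 × 4000) = 0.869358
R(B3) = exp(−0.000035 × 4000) = 0.869358
R(B4) = exp(−0.0000038 × 4000) = 0.984915
Series (B1 and B2): 0.872843 × 0.869358 = 0.758813
Series (B3 and B4): 0.869358 × 0.984915 = 0.856244
Parallel ([0.758813] and [0.856244]): 1 − (1 − 0.758813)(1 − 0.856244) = 0.9653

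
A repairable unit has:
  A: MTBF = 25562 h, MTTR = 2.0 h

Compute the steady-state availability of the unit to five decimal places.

A(A) = MTBF/(MTBF+MTTR) = 25562/(25562+2.0) = 0.99992

0.99992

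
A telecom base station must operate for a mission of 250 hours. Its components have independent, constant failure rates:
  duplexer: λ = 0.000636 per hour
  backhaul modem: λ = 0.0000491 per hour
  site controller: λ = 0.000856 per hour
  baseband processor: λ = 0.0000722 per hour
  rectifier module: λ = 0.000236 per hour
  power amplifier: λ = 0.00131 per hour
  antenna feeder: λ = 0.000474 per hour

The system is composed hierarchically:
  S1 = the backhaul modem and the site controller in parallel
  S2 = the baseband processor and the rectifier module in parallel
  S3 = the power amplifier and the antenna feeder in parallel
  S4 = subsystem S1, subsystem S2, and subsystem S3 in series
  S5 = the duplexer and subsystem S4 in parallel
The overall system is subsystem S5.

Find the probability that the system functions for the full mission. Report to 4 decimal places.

0.9949

R(duplexer) = exp(−0.000636 × 250) = 0.852996
R(backhaul modem) = exp(−0.0000491 × 250) = 0.987800
R(site controller) = exp(−0.000856 × 250) = 0.807348
R(baseband processor) = exp(−0.0000722 × 250) = 0.982112
R(rectifier module) = exp(−0.000236 × 250) = 0.942707
R(power amplifier) = exp(−0.00131 × 250) = 0.720723
R(antenna feeder) = exp(−0.000474 × 250) = 0.888252
Parallel (backhaul modem and site controller): 1 − (1 − 0.987800)(1 − 0.807348) = 0.997650
Parallel (baseband processor and rectifier module): 1 − (1 − 0.982112)(1 − 0.942707) = 0.998975
Parallel (power amplifier and antenna feeder): 1 − (1 − 0.720723)(1 − 0.888252) = 0.968791
Series ([0.997650], [0.998975], and [0.968791]): 0.997650 × 0.998975 × 0.968791 = 0.965524
Parallel (duplexer and [0.965524]): 1 − (1 − 0.852996)(1 − 0.965524) = 0.9949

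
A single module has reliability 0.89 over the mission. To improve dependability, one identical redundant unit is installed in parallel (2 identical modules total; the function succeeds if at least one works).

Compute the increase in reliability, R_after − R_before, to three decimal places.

0.098

R_before = 0.89
R_after = 1 − (1 − 0.89)^2 = 0.988
ΔR = 0.988 − 0.89 = 0.098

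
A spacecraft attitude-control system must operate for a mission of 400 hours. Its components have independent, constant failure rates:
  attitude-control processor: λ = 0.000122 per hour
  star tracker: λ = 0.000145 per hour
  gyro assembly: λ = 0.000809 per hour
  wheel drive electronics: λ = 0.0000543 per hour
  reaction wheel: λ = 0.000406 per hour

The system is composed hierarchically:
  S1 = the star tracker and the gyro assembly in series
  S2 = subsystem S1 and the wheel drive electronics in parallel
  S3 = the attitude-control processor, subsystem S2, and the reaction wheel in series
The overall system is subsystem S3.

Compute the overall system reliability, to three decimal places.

R(attitude-control processor) = exp(−0.000122 × 400) = 0.95237
R(star tracker) = exp(−0.000145 × 400) = 0.94365
R(gyro assembly) = exp(−0.000809 × 400) = 0.72354
R(wheel drive electronics) = exp(−0.0000543 × 400) = 0.97851
R(reaction wheel) = exp(−0.000406 × 400) = 0.85010
Series (star tracker and gyro assembly): 0.94365 × 0.72354 = 0.68277
Parallel ([0.68277] and wheel drive electronics): 1 − (1 − 0.68277)(1 − 0.97851) = 0.99318
Series (attitude-control processor, [0.99318], and reaction wheel): 0.95237 × 0.99318 × 0.85010 = 0.804

0.804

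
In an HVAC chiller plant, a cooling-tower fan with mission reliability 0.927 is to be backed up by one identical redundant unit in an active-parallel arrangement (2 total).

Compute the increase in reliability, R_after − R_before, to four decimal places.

R_before = 0.927
R_after = 1 − (1 − 0.927)^2 = 0.9947
ΔR = 0.9947 − 0.927 = 0.0677

0.0677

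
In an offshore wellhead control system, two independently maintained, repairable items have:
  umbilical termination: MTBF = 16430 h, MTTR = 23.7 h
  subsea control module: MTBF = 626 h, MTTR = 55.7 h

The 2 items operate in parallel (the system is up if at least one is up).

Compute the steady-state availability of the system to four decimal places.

0.9999

A(umbilical termination) = MTBF/(MTBF+MTTR) = 16430/(16430+23.7) = 0.998560
A(subsea control module) = MTBF/(MTBF+MTTR) = 626/(626+55.7) = 0.918293
Parallel availability: 1 − (1 − 0.998560)(1 − 0.918293) = 0.9999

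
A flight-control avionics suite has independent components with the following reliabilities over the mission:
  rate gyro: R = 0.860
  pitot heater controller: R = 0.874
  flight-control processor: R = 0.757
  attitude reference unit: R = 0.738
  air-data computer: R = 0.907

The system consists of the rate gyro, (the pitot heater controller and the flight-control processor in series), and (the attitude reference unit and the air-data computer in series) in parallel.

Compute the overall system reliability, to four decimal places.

0.9843

Series (pitot heater controller and flight-control processor): 0.874000 × 0.757000 = 0.661618
Series (attitude reference unit and air-data computer): 0.738000 × 0.907000 = 0.669366
Parallel (rate gyro, [0.661618], and [0.669366]): 1 − (1 − 0.860000)(1 − 0.661618)(1 − 0.669366) = 0.9843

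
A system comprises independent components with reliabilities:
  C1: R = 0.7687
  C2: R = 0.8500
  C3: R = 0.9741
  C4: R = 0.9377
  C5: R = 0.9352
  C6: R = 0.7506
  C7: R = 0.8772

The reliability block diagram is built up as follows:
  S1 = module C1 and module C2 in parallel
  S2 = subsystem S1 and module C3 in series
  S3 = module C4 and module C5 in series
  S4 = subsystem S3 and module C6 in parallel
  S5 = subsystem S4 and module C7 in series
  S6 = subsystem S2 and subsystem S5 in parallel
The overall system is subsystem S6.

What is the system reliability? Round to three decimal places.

Parallel (C1 and C2): 1 − (1 − 0.76870)(1 − 0.85000) = 0.96531
Series ([0.96531] and C3): 0.96531 × 0.97410 = 0.94031
Series (C4 and C5): 0.93770 × 0.93520 = 0.87694
Parallel ([0.87694] and C6): 1 − (1 − 0.87694)(1 − 0.75060) = 0.96931
Series ([0.96931] and C7): 0.96931 × 0.87720 = 0.85028
Parallel ([0.94031] and [0.85028]): 1 − (1 − 0.94031)(1 − 0.85028) = 0.991

0.991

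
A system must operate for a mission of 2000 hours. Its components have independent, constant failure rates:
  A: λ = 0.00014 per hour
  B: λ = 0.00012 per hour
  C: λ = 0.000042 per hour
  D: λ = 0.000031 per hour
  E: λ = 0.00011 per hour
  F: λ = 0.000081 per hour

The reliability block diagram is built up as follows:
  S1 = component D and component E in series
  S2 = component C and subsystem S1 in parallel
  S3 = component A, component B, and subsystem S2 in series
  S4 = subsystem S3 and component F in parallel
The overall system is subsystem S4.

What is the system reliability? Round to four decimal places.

R(A) = exp(−0.00014 × 2000) = 0.755784
R(B) = exp(−0.00012 × 2000) = 0.786628
R(C) = exp(−0.000042 × 2000) = 0.919431
R(D) = exp(−0.000031 × 2000) = 0.939883
R(E) = exp(−0.00011 × 2000) = 0.802519
R(F) = exp(−0.000081 × 2000) = 0.850441
Series (D and E): 0.939883 × 0.802519 = 0.754274
Parallel (C and [0.754274]): 1 − (1 − 0.919431)(1 − 0.754274) = 0.980202
Series (A, B, and [0.980202]): 0.755784 × 0.786628 × 0.980202 = 0.582751
Parallel ([0.582751] and F): 1 − (1 − 0.582751)(1 − 0.850441) = 0.9376

0.9376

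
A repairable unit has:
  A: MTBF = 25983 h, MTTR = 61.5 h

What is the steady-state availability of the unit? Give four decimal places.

0.9976

A(A) = MTBF/(MTBF+MTTR) = 25983/(25983+61.5) = 0.9976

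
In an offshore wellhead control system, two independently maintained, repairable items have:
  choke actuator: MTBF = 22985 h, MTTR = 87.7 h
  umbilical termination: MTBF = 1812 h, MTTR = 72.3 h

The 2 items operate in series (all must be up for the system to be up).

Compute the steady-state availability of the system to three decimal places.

0.958

A(choke actuator) = MTBF/(MTBF+MTTR) = 22985/(22985+87.7) = 0.996199
A(umbilical termination) = MTBF/(MTBF+MTTR) = 1812/(1812+72.3) = 0.961630
Series availability: 0.996199 × 0.961630 = 0.958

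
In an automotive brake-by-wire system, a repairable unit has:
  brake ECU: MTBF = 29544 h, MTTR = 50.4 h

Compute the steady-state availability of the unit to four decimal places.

0.9983

A(brake ECU) = MTBF/(MTBF+MTTR) = 29544/(29544+50.4) = 0.9983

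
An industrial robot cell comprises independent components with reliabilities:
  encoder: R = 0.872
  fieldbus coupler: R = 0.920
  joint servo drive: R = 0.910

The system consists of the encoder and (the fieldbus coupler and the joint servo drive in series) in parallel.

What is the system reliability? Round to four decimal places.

Series (fieldbus coupler and joint servo drive): 0.920000 × 0.910000 = 0.837200
Parallel (encoder and [0.837200]): 1 − (1 − 0.872000)(1 − 0.837200) = 0.9792

0.9792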